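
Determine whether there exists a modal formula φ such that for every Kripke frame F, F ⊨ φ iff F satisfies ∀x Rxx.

Yes, by □q → q

Yes: it is reflexivity, defined by the T schema □q → q.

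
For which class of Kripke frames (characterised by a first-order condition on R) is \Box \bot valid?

This schema is the Ver axiom.
It corresponds to emptiness of R: \forall x \forall y \neg Rxy.

emptiness of R: \forall x \forall y \neg Rxy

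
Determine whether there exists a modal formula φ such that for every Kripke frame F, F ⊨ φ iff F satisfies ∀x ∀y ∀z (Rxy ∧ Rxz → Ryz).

Definable; ◇q → □◇q defines it

The condition is the Euclidean property. A defining modal formula is ◇q → □◇q.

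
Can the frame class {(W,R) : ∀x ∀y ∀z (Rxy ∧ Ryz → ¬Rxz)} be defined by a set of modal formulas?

Not modally definable

If a class were modally definable it would be closed under surjective bounded morphisms (Goldblatt–Thomason).
The 7-cycle (worlds a,b,c,d,e,f,g with a→b→c→d→e→f→g→a) is intransitive. Mapping every world to a single reflexive point • is a surjective bounded morphism; the reflexive point is not intransitive (R••∧R•• but R••).
Hence intransitivity is not modally definable.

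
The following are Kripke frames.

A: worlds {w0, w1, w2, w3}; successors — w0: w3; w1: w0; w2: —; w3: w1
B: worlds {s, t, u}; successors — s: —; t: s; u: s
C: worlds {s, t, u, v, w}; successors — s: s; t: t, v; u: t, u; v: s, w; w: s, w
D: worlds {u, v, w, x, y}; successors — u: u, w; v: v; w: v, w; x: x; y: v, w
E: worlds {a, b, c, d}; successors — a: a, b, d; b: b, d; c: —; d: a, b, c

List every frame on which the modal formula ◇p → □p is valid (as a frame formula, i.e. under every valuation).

This is the axiom for partial functionality; its first-order frame correspondent is ∀x ∀y ∀z (Rxy ∧ Rxz → y = z).
A: condition met.
B: condition met.
C: fails — t sees both t and v.
D: fails — u sees both u and w.
E: fails — a sees both a and b.
Valid on: A, B.

A, B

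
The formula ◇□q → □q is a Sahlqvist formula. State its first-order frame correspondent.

the Euclidean property

This is frame-equivalent to ◇q → □◇q (substitute ¬q for q and contrapose).
Suppose ◇q→□◇q is valid. Take Rxy, Rxz and set V(q)={y}. Then ◇q at x, so □◇q at x, so ◇q at z, so some w with Rzw has q; w=y, i.e. Rzy. By symmetry of the argument, Ryz.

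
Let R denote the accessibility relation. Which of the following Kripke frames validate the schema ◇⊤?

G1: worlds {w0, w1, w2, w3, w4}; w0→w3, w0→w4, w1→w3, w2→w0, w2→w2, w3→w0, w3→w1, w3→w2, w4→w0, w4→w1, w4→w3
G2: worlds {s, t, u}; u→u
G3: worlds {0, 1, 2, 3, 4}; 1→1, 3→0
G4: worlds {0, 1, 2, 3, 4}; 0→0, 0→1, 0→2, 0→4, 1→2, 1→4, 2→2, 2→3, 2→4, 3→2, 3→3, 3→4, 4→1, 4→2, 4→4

G1, G4

Frame correspondent (Sahlqvist): ∀x ∃y Rxy — i.e. seriality.
G1: condition met.
G2: fails — world s has no successor.
G3: fails — world 0 has no successor.
G4: condition met.
Valid on: G1, G4.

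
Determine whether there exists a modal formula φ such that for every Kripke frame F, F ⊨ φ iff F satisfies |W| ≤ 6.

If a class were modally definable it would be closed under disjoint unions (Goldblatt–Thomason).
Any modal formula valid on each of 7 disjoint one-world frames is valid on their disjoint union (validity is preserved under disjoint unions). Each one-world frame has |W|=1≤6, but the union has |W|=7.
So no modal formula (or set of formulas) defines exactly the |W|≤6 frames.

No — not modally definable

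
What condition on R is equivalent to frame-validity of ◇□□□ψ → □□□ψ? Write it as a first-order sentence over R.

∀x ∀y ∀z ((xRy ∧ xR³z) → ∃w (yR³w ∧ z = w))

This is a Sahlqvist (Geach-type) schema ◇^1□^3ψ → □^3◇^0ψ.
Minimal-valuation argument: fix x; take any y with xR^1y and any z with xR^3z. Set V(ψ) to the set of worlds R-reachable from y in exactly 3 steps. Then □^3ψ holds at y, so the antecedent holds at x; validity forces ◇^0ψ at z, giving a w with zR^0w and yR^3w.
First-order correspondent: ∀x ∀y ∀z ((xRy ∧ xR³z) → ∃w (yR³w ∧ z = w)).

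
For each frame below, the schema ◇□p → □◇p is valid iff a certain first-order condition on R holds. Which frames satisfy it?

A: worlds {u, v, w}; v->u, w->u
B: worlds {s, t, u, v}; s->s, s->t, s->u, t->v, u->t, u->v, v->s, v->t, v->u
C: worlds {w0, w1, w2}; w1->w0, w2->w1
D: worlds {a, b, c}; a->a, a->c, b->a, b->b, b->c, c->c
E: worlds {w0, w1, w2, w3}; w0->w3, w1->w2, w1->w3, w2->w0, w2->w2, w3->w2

D

The schema corresponds to convergence: ∀x ∀y ∀z (Rxy ∧ Rxz → ∃w (Ryw ∧ Rzw)).
A: fails — Rvu and Rvu but u and u have no common successor.
B: fails — Rss and Rst but s and t have no common successor.
C: fails — Rw1w0 and Rw1w0 but w0 and w0 have no common successor.
D: holds.
E: fails — Rw2w2 and Rw2w0 but w2 and w0 have no common successor.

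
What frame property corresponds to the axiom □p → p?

Suppose □p→p is valid. At any x set V(p)={w : Rxw}. Then □p holds at x, so p holds at x, i.e. Rxx.

Reflexivity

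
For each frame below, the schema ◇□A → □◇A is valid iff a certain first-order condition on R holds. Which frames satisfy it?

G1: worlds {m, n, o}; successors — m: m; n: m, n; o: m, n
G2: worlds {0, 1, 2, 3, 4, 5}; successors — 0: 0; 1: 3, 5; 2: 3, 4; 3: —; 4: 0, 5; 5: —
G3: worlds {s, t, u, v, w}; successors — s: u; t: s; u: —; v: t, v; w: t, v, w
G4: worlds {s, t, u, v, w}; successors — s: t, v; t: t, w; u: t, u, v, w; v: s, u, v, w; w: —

G1

This is the axiom for convergence; its first-order frame correspondent is ∀x ∀y ∀z (Rxy ∧ Rxz → ∃w (Ryw ∧ Rzw)).
G1: satisfies the condition.
G2: fails — R13 and R13 but 3 and 3 have no common successor.
G3: fails — Rsu and Rsu but u and u have no common successor.
G4: fails — Rtw and Rtw but w and w have no common successor.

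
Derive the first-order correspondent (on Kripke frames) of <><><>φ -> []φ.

forall x forall y forall z ((x R^3 y & xRz) -> exists w (y = w & z = w))

This is a Sahlqvist (Geach-type) schema ◇^3□^0φ → □^1◇^0φ.
Minimal-valuation argument: fix x; take any y with xR^3y and any z with xR^1z. Set V(φ) to the set of worlds R-reachable from y in exactly 0 steps. Then □^0φ holds at y, so the antecedent holds at x; validity forces ◇^0φ at z, giving a w with zR^0w and yR^0w.
First-order correspondent: forall x forall y forall z ((x R^3 y & xRz) -> exists w (y = w & z = w)).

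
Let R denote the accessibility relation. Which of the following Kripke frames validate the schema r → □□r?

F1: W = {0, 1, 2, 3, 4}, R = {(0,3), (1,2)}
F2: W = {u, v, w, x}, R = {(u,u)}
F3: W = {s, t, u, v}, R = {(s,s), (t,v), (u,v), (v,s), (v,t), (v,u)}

The schema corresponds to a generalized confluence (Geach) condition: ∀x ∀z (xR²z → ∃w (x = w ∧ z = w)).
F1: satisfies the condition.
F2: satisfies the condition.
F3: fails — tR²s but t ≠ s.
Valid on: F1, F2.

F1, F2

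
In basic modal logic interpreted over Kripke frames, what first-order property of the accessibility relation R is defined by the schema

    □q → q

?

Suppose □q→q is valid. At any x set V(q)={w : Rxw}. Then □q holds at x, so q holds at x, i.e. Rxx.
Conversely, any frame satisfying ∀x Rxx validates the schema.
So the correspondent is reflexivity.

reflexivity: ∀x Rxx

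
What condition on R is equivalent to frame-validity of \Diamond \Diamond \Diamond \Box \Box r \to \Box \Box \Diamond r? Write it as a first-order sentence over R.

This is a Sahlqvist (Geach-type) schema ◇^3□^2r → □^2◇^1r.
Minimal-valuation argument: fix x; take any y with xR^3y and any z with xR^2z. Set V(r) to the set of worlds R-reachable from y in exactly 2 steps. Then □^2r holds at y, so the antecedent holds at x; validity forces ◇^1r at z, giving a w with zR^1w and yR^2w.
First-order correspondent: \forall x \forall y \forall z ((x R^3 y \wedge x R^2 z) \to \exists w (y R^2 w \wedge zRw)).

\forall x \forall y \forall z ((x R^3 y \wedge x R^2 z) \to \exists w (y R^2 w \wedge zRw))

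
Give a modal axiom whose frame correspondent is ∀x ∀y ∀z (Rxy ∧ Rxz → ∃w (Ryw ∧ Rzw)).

◇□q → □◇q

This is convergence; the standard corresponding axiom is .2: ◇□q → □◇q.
Suppose ◇□q→□◇q is valid. Take Rxy, Rxz and set V(q)={w : Ryw}. Then □q at y so ◇□q at x, so □◇q at x, so ◇q at z, giving w with Rzw and Ryw.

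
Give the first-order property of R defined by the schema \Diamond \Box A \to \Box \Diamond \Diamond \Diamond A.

\forall x \forall y \forall z ((xRy \wedge xRz) \to \exists w (yRw \wedge z R^3 w))

This is a Sahlqvist (Geach-type) schema ◇^1□^1A → □^1◇^3A.
Minimal-valuation argument: fix x; take any y with xR^1y and any z with xR^1z. Set V(A) to the set of worlds R-reachable from y in exactly 1 step. Then □^1A holds at y, so the antecedent holds at x; validity forces ◇^3A at z, giving a w with zR^3w and yR^1w.
First-order correspondent: \forall x \forall y \forall z ((xRy \wedge xRz) \to \exists w (yRw \wedge z R^3 w)).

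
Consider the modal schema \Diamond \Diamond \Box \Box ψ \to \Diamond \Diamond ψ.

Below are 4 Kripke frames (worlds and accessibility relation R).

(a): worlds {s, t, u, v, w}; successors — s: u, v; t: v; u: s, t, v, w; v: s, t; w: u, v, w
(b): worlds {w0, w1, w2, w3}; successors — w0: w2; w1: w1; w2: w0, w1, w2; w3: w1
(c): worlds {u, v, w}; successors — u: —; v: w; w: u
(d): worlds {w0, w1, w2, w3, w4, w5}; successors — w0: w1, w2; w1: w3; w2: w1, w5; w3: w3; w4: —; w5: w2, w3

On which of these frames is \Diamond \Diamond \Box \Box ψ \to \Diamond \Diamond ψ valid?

(a), (b), (d)

Frame correspondent (Sahlqvist): \forall x \forall y (x R^2 y \to \exists w (y R^2 w \wedge x R^2 w)) — i.e. a generalized confluence (Geach) condition.
(a): holds.
(b): holds.
(c): fails — vR²u but no t with uR²t and vR²t.
(d): holds.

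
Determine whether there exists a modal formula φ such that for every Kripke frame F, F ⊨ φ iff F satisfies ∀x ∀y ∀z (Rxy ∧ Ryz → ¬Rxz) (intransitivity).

Any modally definable frame class is closed under surjective bounded morphisms.
The 5-cycle (worlds w0,w1,w2,w3,w4 with w0→w1→w2→w3→w4→w0) is intransitive. Mapping every world to a single reflexive point • is a surjective bounded morphism; the reflexive point is not intransitive (R••∧R•• but R••).
So the class is not modally definable.

Not modally definable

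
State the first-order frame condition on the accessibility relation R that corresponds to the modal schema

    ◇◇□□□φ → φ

∀x ∀y (xR²y → ∃w (yR³w ∧ x = w))

This is a Sahlqvist (Geach-type) schema ◇^2□^3φ → □^0◇^0φ.
Minimal-valuation argument: fix x; take any y with xR^2y and any z with xR^0z. Set V(φ) to the set of worlds R-reachable from y in exactly 3 steps. Then □^3φ holds at y, so the antecedent holds at x; validity forces ◇^0φ at z, giving a w with zR^0w and yR^3w.
First-order correspondent: ∀x ∀y (xR²y → ∃w (yR³w ∧ x = w)).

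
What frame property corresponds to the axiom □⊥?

□⊥ is valid iff no world has any successor (otherwise □⊥ fails at any world with one).
Conversely, on a frame with emptiness of R the schema holds at every world under every valuation.
So the correspondent is emptiness of R.

emptiness of R: ∀x ∀y ¬Rxy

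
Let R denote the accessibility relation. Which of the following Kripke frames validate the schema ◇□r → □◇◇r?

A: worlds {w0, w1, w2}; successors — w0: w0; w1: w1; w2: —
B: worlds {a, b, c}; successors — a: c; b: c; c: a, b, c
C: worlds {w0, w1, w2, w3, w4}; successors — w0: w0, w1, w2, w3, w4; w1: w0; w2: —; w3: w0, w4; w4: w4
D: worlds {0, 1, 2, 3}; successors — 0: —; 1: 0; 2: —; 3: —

A, B

Frame correspondent (Sahlqvist): ∀x ∀y ∀z ((xRy ∧ xRz) → ∃w (yRw ∧ zR²w)) — i.e. a generalized confluence (Geach) condition.
A: condition met.
B: condition met.
C: fails — w0Rw0, w0Rw2 but no w with w0Rw and w2R²w.
D: fails — 1R0, 1R0 but no w with 0Rw and 0R²w.
Valid on: A, B.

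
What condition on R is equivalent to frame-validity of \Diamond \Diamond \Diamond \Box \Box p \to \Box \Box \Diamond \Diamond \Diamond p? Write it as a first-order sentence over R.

\forall x \forall y \forall z ((x R^3 y \wedge x R^2 z) \to \exists w (y R^2 w \wedge z R^3 w))

This is a Sahlqvist (Geach-type) schema ◇^3□^2p → □^2◇^3p.
First-order correspondent: \forall x \forall y \forall z ((x R^3 y \wedge x R^2 z) \to \exists w (y R^2 w \wedge z R^3 w)).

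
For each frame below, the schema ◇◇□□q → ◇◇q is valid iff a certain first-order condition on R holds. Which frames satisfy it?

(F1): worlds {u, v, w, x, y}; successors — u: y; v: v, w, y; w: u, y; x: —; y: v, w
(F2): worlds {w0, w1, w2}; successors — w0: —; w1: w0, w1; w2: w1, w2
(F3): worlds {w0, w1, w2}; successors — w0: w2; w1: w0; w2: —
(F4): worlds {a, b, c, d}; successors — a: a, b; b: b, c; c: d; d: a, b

This is the axiom for a generalized confluence (Geach) condition; its first-order frame correspondent is ∀x ∀y (xR²y → ∃w (yR²w ∧ xR²w)).
(F1): ✓.
(F2): fails — w1R²w0 but no w with w0R²w and w1R²w.
(F3): fails — w1R²w2 but no w with w2R²w and w1R²w.
(F4): ✓.

(F1), (F4)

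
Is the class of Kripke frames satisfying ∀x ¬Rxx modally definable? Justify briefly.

No

Any modally definable frame class is closed under surjective bounded morphisms.
The 5-cycle (worlds w0,w1,w2,w3,w4 with w0→w1→w2→w3→w4→w0) is irreflexive, and the map sending every world to a single reflexive point • is a surjective bounded morphism (forth: every edge maps to (•,•); back: every world has a successor). So any modal formula valid on the 5-cycle is also valid on the reflexive point, which is not irreflexive.
So no modal formula (or set of formulas) defines exactly the irreflexive frames.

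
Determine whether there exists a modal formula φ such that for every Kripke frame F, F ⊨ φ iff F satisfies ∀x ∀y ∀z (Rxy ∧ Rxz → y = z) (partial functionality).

Definable; ◇q → □q defines it

Yes: it is partial functionality, defined by the CD schema ◇q → □q.
Suppose ◇q→□q is valid. Take Rxy, Rxz and set V(q)={y}. Then ◇q at x, so □q at x, so q at z, i.e. z=y.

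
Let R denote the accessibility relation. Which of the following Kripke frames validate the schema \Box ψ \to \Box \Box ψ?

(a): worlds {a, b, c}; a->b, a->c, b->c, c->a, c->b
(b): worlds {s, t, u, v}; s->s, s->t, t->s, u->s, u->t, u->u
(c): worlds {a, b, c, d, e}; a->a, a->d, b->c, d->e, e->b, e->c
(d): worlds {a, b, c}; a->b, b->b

The schema corresponds to transitivity: \forall x \forall y \forall z (Rxy \wedge Ryz \to Rxz).
(a): fails — Rbc and Rcb but not Rbb.
(b): fails — Rts and Rst but not Rtt.
(c): fails — Rde and Reb but not Rdb.
(d): ✓.

(d)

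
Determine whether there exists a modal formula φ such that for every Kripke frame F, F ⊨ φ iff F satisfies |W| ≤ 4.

If a class were modally definable it would be closed under disjoint unions (Goldblatt–Thomason).
Any modal formula valid on each of 5 disjoint one-world frames is valid on their disjoint union (validity is preserved under disjoint unions). Each one-world frame has |W|=1≤4, but the union has |W|=5.
So no modal formula (or set of formulas) defines exactly the |W|≤4 frames.

Not definable by any modal formula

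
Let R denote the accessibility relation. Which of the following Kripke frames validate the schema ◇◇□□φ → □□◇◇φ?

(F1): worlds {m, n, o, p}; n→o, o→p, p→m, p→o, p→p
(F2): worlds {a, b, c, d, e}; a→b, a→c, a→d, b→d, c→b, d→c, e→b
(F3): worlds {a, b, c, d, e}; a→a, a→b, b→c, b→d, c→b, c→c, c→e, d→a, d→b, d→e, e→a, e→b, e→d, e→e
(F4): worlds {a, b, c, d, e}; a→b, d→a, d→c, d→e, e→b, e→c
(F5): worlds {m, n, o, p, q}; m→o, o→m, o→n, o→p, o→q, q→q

The schema corresponds to a generalized confluence (Geach) condition: ∀x ∀y ∀z ((xR²y ∧ xR²z) → ∃w (yR²w ∧ zR²w)).
(F1): fails — oR²m, oR²m but no w with mR²w and mR²w.
(F2): fails — aR²b, aR²c but no w with bR²w and cR²w.
(F3): satisfies the condition.
(F4): fails — dR²b, dR²b but no w with bR²w and bR²w.
(F5): fails — mR²m, mR²n but no w with mR²w and nR²w.
Valid on: (F3).

(F3)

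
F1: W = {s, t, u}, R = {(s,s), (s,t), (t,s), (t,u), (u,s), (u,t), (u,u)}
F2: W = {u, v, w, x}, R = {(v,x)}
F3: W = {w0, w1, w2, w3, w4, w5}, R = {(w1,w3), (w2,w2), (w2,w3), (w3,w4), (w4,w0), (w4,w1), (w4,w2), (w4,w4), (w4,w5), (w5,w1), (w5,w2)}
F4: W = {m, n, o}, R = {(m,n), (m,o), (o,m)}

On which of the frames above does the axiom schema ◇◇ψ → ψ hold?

The schema corresponds to a generalized confluence (Geach) condition: ∀x ∀y (xR²y → ∃w (y = w ∧ x = w)).
F1: fails — sR²t but t ≠ s.
F2: satisfies the condition.
F3: fails — w1R²w4 but w4 ≠ w1.
F4: fails — oR²n but n ≠ o.
Valid on: F2.

F2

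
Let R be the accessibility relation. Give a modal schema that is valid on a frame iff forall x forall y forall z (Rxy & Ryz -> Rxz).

This is transitivity; the standard corresponding axiom is 4: □q → □□q.
Suppose □q→□□q is valid. Take Rxy, Ryz and set V(q)={w : Rxw}. Then □q at x, so □□q at x, so □q at y, so q at z, i.e. Rxz.

□q → □□q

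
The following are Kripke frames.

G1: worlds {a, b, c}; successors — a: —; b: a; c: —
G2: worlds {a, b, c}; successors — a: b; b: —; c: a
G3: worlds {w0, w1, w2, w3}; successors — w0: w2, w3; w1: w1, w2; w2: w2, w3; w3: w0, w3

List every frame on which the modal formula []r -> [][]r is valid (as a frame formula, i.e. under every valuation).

The schema corresponds to transitivity: forall x forall y forall z (Rxy & Ryz -> Rxz).
G1: satisfies the condition.
G2: fails — Rca and Rab but not Rcb.
G3: fails — Rw1w2 and Rw2w3 but not Rw1w3.
Valid on: G1.

G1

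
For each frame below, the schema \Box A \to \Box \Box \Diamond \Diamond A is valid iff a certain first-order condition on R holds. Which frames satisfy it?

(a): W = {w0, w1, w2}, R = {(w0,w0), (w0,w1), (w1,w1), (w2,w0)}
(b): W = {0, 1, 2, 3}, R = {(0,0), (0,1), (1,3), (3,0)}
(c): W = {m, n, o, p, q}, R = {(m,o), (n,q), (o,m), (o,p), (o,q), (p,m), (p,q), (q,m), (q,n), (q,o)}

This is the axiom for a generalized confluence (Geach) condition; its first-order frame correspondent is \forall x \forall z (x R^2 z \to \exists w (xRw \wedge z R^2 w)).
(a): fails — w2R²w1 but no w with w2Rw and w1R²w.
(b): ✓.
(c): fails — mR²m but no w with mRw and mR²w.

(b)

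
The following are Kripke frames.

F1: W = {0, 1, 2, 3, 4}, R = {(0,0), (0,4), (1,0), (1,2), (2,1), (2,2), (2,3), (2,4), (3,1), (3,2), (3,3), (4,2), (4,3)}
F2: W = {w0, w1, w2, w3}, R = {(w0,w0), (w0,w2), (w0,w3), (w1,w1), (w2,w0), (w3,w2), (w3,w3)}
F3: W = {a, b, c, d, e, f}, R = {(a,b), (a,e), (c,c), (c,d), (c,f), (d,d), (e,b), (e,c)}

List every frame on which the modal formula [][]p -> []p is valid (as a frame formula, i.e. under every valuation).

This is the axiom for density; its first-order frame correspondent is forall x forall y (Rxy -> exists z (Rxz & Rzy)).
F1: holds.
F2: holds.
F3: fails — Reb but no z with Rez and Rzb.
Valid on: F1, F2.

F1, F2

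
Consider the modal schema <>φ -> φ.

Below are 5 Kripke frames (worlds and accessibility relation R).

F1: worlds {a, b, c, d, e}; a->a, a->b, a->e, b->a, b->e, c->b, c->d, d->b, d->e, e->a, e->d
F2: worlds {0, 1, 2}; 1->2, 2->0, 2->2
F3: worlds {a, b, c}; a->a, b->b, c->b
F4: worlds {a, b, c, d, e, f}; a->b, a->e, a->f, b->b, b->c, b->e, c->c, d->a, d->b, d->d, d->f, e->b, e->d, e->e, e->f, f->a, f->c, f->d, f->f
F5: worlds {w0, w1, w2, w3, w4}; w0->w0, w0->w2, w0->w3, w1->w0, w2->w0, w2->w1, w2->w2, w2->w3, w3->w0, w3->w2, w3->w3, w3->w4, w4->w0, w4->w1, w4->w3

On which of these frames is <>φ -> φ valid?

none

Frame correspondent (Sahlqvist): forall x forall y (xRy -> exists w (y = w & x = w)) — i.e. a generalized confluence (Geach) condition.
F1: fails — aRb but b ≠ a.
F2: fails — 1R2 but 2 ≠ 1.
F3: fails — cRb but b ≠ c.
F4: fails — aRb but b ≠ a.
F5: fails — w0Rw2 but w2 ≠ w0.
Valid on no frame.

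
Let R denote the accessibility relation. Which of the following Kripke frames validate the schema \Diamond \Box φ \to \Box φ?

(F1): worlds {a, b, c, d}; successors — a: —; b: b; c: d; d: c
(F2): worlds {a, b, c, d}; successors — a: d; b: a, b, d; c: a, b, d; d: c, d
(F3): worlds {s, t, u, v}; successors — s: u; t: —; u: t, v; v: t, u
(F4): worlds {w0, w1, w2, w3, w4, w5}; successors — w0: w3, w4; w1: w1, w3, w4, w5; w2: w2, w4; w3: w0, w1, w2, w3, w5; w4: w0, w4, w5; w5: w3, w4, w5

Frame correspondent (Sahlqvist): \forall x \forall y \forall z (Rxy \wedge Rxz \to Ryz) — i.e. the Euclidean property.
(F1): fails — Rcd and Rcd but not Rdd.
(F2): fails — Rba and Rbb but not Rab.
(F3): fails — Rsu and Rsu but not Ruu.
(F4): fails — Rw0w3 and Rw0w4 but not Rw3w4.
Valid on no frame.

none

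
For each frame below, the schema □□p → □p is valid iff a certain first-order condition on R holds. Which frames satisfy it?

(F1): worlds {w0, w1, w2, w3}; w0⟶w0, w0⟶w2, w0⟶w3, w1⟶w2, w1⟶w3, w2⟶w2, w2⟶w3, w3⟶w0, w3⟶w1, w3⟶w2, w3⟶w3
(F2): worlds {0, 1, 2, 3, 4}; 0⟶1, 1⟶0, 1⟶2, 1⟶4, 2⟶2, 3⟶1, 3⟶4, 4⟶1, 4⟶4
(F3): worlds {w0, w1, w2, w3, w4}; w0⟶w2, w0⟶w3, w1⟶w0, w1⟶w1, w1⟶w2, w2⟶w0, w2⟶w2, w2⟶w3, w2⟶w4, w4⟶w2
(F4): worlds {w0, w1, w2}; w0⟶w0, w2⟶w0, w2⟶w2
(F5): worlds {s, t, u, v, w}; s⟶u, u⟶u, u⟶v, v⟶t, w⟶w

The schema corresponds to density: ∀x ∀y (Rxy → ∃z (Rxz ∧ Rzy)).
(F1): ✓.
(F2): fails — R10 but no z with R1z and Rz0.
(F3): ✓.
(F4): ✓.
(F5): fails — Rvt but no z with Rvz and Rzt.
Valid on: (F1), (F3), (F4).

(F1), (F3), (F4)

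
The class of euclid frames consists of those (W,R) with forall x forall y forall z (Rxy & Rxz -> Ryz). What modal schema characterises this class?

A defining formula is ◇s → □◇s (the 5 axiom).
Suppose ◇s→□◇s is valid. Take Rxy, Rxz and set V(s)={y}. Then ◇s at x, so □◇s at x, so ◇s at z, so some w with Rzw has s; w=y, i.e. Rzy. By symmetry of the argument, Ryz.

◇s → □◇s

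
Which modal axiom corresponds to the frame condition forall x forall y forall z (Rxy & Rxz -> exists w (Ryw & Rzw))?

The condition is convergence. The .2 schema ◇□r → □◇r defines it.

◇□r → □◇r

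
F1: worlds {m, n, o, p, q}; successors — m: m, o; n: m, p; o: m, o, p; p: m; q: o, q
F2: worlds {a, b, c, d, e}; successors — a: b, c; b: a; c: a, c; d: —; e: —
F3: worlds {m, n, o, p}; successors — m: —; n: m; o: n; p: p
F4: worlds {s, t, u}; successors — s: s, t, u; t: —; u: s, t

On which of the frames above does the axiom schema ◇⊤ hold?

This is the axiom for seriality; its first-order frame correspondent is ∀x ∃y Rxy.
F1: satisfies the condition.
F2: fails — world d has no successor.
F3: fails — world m has no successor.
F4: fails — world t has no successor.
Valid on: F1.

F1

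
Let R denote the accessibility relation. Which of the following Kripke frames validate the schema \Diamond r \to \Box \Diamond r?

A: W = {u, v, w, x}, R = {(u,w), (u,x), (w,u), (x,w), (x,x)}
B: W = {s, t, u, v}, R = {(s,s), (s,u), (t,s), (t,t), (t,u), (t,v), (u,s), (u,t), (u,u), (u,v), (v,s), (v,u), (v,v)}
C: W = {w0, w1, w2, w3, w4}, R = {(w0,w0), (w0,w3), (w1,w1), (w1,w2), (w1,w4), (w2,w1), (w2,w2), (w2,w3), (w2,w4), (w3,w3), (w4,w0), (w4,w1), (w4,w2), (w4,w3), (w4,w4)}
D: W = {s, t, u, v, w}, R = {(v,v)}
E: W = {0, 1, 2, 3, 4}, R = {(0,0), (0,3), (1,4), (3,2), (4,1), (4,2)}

Frame correspondent (Sahlqvist): \forall x \forall y \forall z (Rxy \wedge Rxz \to Ryz) — i.e. the Euclidean property.
A: fails — Ruw and Ruw but not Rww.
B: fails — Rtv and Rtt but not Rvt.
C: fails — Rw0w3 and Rw0w0 but not Rw3w0.
D: holds.
E: fails — R03 and R00 but not R30.
Valid on: D.

D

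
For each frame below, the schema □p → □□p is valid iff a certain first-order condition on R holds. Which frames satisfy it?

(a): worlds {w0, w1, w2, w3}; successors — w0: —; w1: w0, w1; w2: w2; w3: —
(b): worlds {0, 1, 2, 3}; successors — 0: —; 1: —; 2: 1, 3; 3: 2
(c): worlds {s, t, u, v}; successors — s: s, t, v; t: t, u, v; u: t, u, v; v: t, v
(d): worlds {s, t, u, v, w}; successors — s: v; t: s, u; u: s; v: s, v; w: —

Frame correspondent (Sahlqvist): ∀x ∀y ∀z (Rxy ∧ Ryz → Rxz) — i.e. transitivity.
(a): satisfies the condition.
(b): fails — R23 and R32 but not R22.
(c): fails — Rvt and Rtu but not Rvu.
(d): fails — Rus and Rsv but not Ruv.

(a)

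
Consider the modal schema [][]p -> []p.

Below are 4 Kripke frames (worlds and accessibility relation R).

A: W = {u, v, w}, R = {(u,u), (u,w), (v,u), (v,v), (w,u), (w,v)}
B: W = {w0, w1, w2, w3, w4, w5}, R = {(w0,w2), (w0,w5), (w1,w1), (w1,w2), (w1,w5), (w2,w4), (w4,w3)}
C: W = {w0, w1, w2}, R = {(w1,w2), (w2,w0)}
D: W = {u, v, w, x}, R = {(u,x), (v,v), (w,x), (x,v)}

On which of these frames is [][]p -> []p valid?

A

Frame correspondent (Sahlqvist): forall x forall y (Rxy -> exists z (Rxz & Rzy)) — i.e. density.
A: holds.
B: fails — Rw2w4 but no z with Rw2z and Rzw4.
C: fails — Rw1w2 but no z with Rw1z and Rzw2.
D: fails — Rwx but no z with Rwz and Rzx.
Valid on: A.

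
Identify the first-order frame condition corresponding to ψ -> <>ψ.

Reflexivity

This is frame-equivalent to □ψ → ψ (substitute ¬ψ for ψ and contrapose).
Suppose □ψ→ψ is valid. At any x set V(ψ)={w : Rxw}. Then □ψ holds at x, so ψ holds at x, i.e. Rxx.
Conversely, any frame satisfying forall x Rxx validates the schema.
So the correspondent is reflexivity.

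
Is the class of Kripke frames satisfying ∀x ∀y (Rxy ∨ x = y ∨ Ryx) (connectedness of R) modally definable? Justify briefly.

Any modally definable frame class is closed under disjoint unions.
Take 4 disjoint single-world reflexive frames: each is trivially connected, but their disjoint union has 4 worlds with no edge between distinct components, so it is not connected.
Hence connectedness of R is not modally definable.

No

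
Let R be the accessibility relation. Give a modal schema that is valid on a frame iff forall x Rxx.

□r → r

The condition is reflexivity. The T schema □r → r defines it.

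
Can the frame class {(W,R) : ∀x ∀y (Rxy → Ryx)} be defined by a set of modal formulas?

Definable; p → □◇p defines it

This is a Sahlqvist condition; the B axiom p → □◇p defines it.
Suppose p→□◇p is valid. Take Rxy and set V(p)={x}. Then p at x, so □◇p at x, so ◇p at y, so some z with Ryz has p; z=x, i.e. Ryx.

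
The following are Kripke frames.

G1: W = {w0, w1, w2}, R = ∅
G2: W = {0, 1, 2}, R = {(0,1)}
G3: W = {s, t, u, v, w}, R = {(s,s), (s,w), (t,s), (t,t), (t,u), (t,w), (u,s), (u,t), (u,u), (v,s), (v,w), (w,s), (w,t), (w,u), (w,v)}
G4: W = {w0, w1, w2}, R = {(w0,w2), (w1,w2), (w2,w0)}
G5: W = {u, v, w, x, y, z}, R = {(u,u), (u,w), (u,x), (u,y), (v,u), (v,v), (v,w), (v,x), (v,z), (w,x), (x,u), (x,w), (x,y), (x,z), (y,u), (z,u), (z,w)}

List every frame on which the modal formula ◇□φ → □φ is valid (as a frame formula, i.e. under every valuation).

G1

This is the axiom for the Euclidean property; its first-order frame correspondent is ∀x ∀y ∀z (Rxy ∧ Rxz → Ryz).
G1: condition met.
G2: fails — R01 and R01 but not R11.
G3: fails — Rsw and Rsw but not Rww.
G4: fails — Rw0w2 and Rw0w2 but not Rw2w2.
G5: fails — Ruw and Ruw but not Rww.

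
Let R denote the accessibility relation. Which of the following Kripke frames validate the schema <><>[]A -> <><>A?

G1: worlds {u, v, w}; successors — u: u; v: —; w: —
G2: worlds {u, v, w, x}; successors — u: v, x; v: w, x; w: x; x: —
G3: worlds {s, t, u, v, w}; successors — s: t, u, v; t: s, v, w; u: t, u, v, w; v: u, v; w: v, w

Frame correspondent (Sahlqvist): forall x forall y (x R^2 y -> exists w (yRw & x R^2 w)) — i.e. a generalized confluence (Geach) condition.
G1: condition met.
G2: fails — uR²x but no t with xRt and uR²t.
G3: condition met.

G1, G3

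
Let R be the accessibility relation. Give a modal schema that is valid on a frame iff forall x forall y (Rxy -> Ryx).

A defining formula is r → □◇r (the B axiom).
Suppose r→□◇r is valid. Take Rxy and set V(r)={x}. Then r at x, so □◇r at x, so ◇r at y, so some z with Ryz has r; z=x, i.e. Ryx.

r → □◇r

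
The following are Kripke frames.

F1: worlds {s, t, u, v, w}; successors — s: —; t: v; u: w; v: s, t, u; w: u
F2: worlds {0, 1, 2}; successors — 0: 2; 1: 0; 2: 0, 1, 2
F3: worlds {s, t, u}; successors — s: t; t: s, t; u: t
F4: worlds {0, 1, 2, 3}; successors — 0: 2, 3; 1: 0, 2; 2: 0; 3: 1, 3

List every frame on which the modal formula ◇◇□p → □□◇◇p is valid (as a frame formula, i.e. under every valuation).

This is the axiom for a generalized confluence (Geach) condition; its first-order frame correspondent is ∀x ∀y ∀z ((xR²y ∧ xR²z) → ∃w (yRw ∧ zR²w)).
F1: fails — tR²s, tR²s but no w* with sRw* and sR²w*.
F2: fails — 0R²1, 0R²1 but no w with 1Rw and 1R²w.
F3: condition met.
F4: fails — 1R²2, 1R²2 but no w with 2Rw and 2R²w.

F3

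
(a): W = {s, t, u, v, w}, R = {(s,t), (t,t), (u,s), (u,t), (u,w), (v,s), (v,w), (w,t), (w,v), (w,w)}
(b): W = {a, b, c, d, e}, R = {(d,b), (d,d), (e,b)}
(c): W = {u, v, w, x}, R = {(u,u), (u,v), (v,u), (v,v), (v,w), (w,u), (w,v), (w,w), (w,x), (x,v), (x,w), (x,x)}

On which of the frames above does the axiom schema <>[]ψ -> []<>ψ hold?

The schema corresponds to convergence: forall x forall y forall z (Rxy & Rxz -> exists w (Ryw & Rzw)).
(a): fails — Rwt and Rwv but t and v have no common successor.
(b): fails — Rdb and Rdb but b and b have no common successor.
(c): ✓.

(c)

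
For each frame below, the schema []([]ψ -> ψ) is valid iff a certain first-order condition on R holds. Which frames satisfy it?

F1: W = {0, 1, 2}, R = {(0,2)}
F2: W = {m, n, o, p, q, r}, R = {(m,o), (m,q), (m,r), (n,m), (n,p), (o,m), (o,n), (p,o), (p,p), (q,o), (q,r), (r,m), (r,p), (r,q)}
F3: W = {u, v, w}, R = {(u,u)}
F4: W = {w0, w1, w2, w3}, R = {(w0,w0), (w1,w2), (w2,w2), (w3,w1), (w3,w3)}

This is the axiom for shift-reflexivity; its first-order frame correspondent is forall x forall y (Rxy -> Ryy).
F1: fails — R02 but not R22.
F2: fails — Rom but not Rmm.
F3: satisfies the condition.
F4: fails — Rw3w1 but not Rw1w1.
Valid on: F3.

F3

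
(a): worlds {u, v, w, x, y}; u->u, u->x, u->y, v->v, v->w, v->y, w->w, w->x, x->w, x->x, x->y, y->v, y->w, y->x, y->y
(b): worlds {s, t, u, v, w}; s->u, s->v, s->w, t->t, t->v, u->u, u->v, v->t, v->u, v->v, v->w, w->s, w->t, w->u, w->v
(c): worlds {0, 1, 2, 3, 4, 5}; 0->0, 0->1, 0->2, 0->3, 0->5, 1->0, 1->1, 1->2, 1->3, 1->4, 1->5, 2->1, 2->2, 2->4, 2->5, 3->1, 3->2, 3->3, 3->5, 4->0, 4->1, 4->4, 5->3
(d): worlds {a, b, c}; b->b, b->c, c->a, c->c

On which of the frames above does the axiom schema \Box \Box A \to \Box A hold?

(a), (c), (d)

The schema corresponds to density: \forall x \forall y (Rxy \to \exists z (Rxz \wedge Rzy)).
(a): ✓.
(b): fails — Rws but no z with Rwz and Rzs.
(c): ✓.
(d): ✓.
Valid on: (a), (c), (d).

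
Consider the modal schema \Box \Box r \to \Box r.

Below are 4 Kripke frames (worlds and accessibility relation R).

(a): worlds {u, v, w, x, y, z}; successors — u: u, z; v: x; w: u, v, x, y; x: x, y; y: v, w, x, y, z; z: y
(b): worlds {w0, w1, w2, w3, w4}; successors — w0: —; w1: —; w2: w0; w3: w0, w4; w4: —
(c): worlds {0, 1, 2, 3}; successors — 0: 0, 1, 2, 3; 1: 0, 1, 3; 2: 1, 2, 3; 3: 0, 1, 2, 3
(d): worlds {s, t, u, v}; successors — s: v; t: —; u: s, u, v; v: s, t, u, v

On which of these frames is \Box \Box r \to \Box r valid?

(a), (c), (d)

The schema corresponds to density: \forall x \forall y (Rxy \to \exists z (Rxz \wedge Rzy)).
(a): condition met.
(b): fails — Rw2w0 but no z with Rw2z and Rzw0.
(c): condition met.
(d): condition met.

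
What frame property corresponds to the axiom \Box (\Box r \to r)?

shift-reflexivity: \forall x \forall y (Rxy \to Ryy)

Suppose □(□r→r) is valid. Take Rxy and set V(r)={w : Ryw}. Then at y, □r holds; since □(□r→r) at x, □r→r at y, so r at y, i.e. Ryy.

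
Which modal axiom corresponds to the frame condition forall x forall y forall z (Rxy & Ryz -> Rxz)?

□p → □□p

The condition is transitivity. The 4 schema □p → □□p defines it.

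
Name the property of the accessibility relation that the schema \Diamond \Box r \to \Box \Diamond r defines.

Suppose ◇□r→□◇r is valid. Take Rxy, Rxz and set V(r)={w : Ryw}. Then □r at y so ◇□r at x, so □◇r at x, so ◇r at z, giving w with Rzw and Ryw.
Conversely, any frame satisfying \forall x \forall y \forall z (Rxy \wedge Rxz \to \exists w (Ryw \wedge Rzw)) validates the schema.
So the correspondent is convergence.

Convergence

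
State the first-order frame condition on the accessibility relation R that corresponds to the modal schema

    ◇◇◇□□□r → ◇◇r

∀x ∀y (xR³y → ∃w (yR³w ∧ xR²w))

This is a Sahlqvist (Geach-type) schema ◇^3□^3r → □^0◇^2r.
Minimal-valuation argument: fix x; take any y with xR^3y and any z with xR^0z. Set V(r) to the set of worlds R-reachable from y in exactly 3 steps. Then □^3r holds at y, so the antecedent holds at x; validity forces ◇^2r at z, giving a w with zR^2w and yR^3w.
First-order correspondent: ∀x ∀y (xR³y → ∃w (yR³w ∧ xR²w)).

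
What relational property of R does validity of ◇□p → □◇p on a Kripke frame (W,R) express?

convergence: ∀x ∀y ∀z (Rxy ∧ Rxz → ∃w (Ryw ∧ Rzw))

Suppose ◇□p→□◇p is valid. Take Rxy, Rxz and set V(p)={w : Ryw}. Then □p at y so ◇□p at x, so □◇p at x, so ◇p at z, giving w with Rzw and Ryw.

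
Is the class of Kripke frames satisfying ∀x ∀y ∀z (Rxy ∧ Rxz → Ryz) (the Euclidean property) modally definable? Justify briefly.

This is a Sahlqvist condition; the 5 axiom ◇p → □◇p defines it.

Yes — defined by ◇p → □◇p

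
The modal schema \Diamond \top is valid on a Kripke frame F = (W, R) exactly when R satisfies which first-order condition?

Seriality

◇⊤ holds at w iff w has a successor, so frame-validity of ◇⊤ is exactly seriality. Equivalently via □p → ◇p:
Suppose □p→◇p is valid. At any x set V(p)=W. Then □p at x, so ◇p at x, so x has a successor.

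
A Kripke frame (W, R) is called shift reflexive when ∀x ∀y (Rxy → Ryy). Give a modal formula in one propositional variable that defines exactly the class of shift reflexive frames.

The condition is shift-reflexivity. The T□ schema □(□q → q) defines it.
Suppose □(□q→q) is valid. Take Rxy and set V(q)={w : Ryw}. Then at y, □q holds; since □(□q→q) at x, □q→q at y, so q at y, i.e. Ryy.

□(□q → q)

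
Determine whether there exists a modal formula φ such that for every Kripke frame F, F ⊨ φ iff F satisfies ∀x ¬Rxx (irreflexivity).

Any modally definable frame class is closed under surjective bounded morphisms.
The 5-cycle (worlds a,b,c,d,e with a→b→c→d→e→a) is irreflexive, and the map sending every world to a single reflexive point • is a surjective bounded morphism (forth: every edge maps to (•,•); back: every world has a successor). So any modal formula valid on the 5-cycle is also valid on the reflexive point, which is not irreflexive.
So the class is not modally definable.

Not modally definable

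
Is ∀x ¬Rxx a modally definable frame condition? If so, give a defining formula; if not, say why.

Not definable by any modal formula

Any modally definable frame class is closed under surjective bounded morphisms.
The 3-cycle (worlds 0,1,2 with 0→1→2→0) is irreflexive, and the map sending every world to a single reflexive point • is a surjective bounded morphism (forth: every edge maps to (•,•); back: every world has a successor). So any modal formula valid on the 3-cycle is also valid on the reflexive point, which is not irreflexive.
Hence irreflexivity is not modally definable.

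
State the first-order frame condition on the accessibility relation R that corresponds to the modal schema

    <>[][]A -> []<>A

forall x forall y forall z ((xRy & xRz) -> exists w (y R^2 w & zRw))

This is a Sahlqvist (Geach-type) schema ◇^1□^2A → □^1◇^1A.
First-order correspondent: forall x forall y forall z ((xRy & xRz) -> exists w (y R^2 w & zRw)).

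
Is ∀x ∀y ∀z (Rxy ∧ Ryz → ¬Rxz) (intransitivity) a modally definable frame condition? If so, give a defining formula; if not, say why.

No — not modally definable

Any modally definable frame class is closed under surjective bounded morphisms.
The 3-cycle (worlds 0,1,2 with 0→1→2→0) is intransitive. Mapping every world to a single reflexive point • is a surjective bounded morphism; the reflexive point is not intransitive (R••∧R•• but R••).
Hence intransitivity is not modally definable.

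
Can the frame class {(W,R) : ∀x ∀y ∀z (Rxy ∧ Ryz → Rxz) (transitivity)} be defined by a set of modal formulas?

Yes: it is transitivity, defined by the 4 schema □q → □□q.
Suppose □q→□□q is valid. Take Rxy, Ryz and set V(q)={w : Rxw}. Then □q at x, so □□q at x, so □q at y, so q at z, i.e. Rxz.

Definable; □q → □□q defines it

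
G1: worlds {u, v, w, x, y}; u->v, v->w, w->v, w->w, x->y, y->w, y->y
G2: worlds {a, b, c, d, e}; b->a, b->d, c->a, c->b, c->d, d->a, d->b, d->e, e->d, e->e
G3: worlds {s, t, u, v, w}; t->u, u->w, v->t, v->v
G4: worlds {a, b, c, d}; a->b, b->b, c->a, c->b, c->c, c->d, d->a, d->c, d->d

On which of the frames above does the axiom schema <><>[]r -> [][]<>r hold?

Frame correspondent (Sahlqvist): forall x forall y forall z ((x R^2 y & x R^2 z) -> exists w (yRw & zRw)) — i.e. a generalized confluence (Geach) condition.
G1: satisfies the condition.
G2: fails — bR²a, bR²a but no w with aRw and aRw.
G3: fails — tR²w, tR²w but no w* with wRw* and wRw*.
G4: fails — cR²a, cR²d but no w with aRw and dRw.

G1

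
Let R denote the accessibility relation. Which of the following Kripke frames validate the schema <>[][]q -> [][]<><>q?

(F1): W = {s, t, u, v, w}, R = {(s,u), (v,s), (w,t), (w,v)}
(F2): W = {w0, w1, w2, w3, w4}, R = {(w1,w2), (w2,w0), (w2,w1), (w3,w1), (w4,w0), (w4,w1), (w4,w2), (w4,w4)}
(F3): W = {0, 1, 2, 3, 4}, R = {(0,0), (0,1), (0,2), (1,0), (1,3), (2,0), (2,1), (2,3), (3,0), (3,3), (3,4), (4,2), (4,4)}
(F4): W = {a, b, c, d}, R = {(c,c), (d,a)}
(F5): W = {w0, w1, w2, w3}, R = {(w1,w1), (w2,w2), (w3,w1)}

(F3), (F4), (F5)

Frame correspondent (Sahlqvist): forall x forall y forall z ((xRy & x R^2 z) -> exists w (y R^2 w & z R^2 w)) — i.e. a generalized confluence (Geach) condition.
(F1): fails — vRs, vR²u but no w* with sR²w* and uR²w*.
(F2): fails — w1Rw2, w1R²w0 but no w with w2R²w and w0R²w.
(F3): satisfies the condition.
(F4): satisfies the condition.
(F5): satisfies the condition.
Valid on: (F3), (F4), (F5).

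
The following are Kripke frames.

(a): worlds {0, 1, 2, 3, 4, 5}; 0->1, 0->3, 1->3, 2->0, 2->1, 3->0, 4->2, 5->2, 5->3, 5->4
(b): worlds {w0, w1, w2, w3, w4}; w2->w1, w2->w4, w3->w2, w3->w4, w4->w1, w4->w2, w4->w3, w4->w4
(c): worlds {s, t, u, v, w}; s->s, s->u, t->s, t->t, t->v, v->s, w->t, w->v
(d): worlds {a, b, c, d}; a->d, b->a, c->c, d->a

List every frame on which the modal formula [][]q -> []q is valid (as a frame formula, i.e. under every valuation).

(b), (c)

Frame correspondent (Sahlqvist): forall x forall y (Rxy -> exists z (Rxz & Rzy)) — i.e. density.
(a): fails — R53 but no z with R5z and Rz3.
(b): condition met.
(c): condition met.
(d): fails — Rad but no z with Raz and Rzd.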